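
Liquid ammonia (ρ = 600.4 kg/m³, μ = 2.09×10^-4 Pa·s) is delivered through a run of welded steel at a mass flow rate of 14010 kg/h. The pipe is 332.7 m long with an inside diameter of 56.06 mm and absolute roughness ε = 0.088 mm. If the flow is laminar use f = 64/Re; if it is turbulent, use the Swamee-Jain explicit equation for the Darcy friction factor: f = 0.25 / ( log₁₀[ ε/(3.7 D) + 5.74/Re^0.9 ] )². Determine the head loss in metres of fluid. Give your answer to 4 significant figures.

h_f ≈ 47.19 m

ṁ = 14010 kg/h = 14010/3600 = 3.892 kg/s.
A = πD²/4 = π(0.05606)²/4 = 0.002468 m²; mean velocity V = ṁ/(ρA) = 3.892/(600.4 · 0.002468) = 2.626 m/s.
Reynolds number Re = ρVD/μ = 600.4 · 2.626 · 0.05606 / 0.000209 = 4.229e+05.
Re > 4000 → turbulent. Relative roughness ε/D = 8.8e-05/0.05606 = 0.00157. Swamee-Jain: f = 0.25/(log₁₀[0.00157/3.7 + 5.74/4.229e+05^0.9])² = 0.25/(log₁₀[0.000424 + 4.96e-05])² = 0.25/(-3.324)² = 0.02262.
Darcy-Weisbach: ΔP = f(L/D)(ρV²/2) = 0.02262·(332.7/0.05606)·(600.4·2.626²/2) = 0.02262·5935·2070 = 2.779e+05 Pa.
Head loss h_f = ΔP/(ρg) = 2.779e+05/(600.4·9.81) = 47.19 m.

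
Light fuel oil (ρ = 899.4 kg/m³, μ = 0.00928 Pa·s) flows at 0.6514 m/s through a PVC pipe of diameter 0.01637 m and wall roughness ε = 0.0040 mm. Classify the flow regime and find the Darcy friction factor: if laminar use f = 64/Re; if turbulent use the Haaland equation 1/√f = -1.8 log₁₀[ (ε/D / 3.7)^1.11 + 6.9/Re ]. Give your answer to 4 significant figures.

f ≈ 0.06193

Re = ρVD/μ = 899.4·0.6514·0.01637/0.00928 = 1033.
Re < 2300 → laminar, so f = 64/Re = 0.06193 (roughness is irrelevant in laminar flow).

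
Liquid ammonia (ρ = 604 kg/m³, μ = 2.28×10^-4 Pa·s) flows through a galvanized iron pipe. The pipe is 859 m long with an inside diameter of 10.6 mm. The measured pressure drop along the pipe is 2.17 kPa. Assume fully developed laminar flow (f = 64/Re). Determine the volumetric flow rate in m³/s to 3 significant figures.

For laminar flow, f = 64/Re with Re = ρVD/μ, so Darcy-Weisbach reduces to ΔP = 32μLV/D². Solving for V: V = ΔP·D²/(32μL) = 2170·(0.0106)²/(32·0.000228·859) = 0.0389 m/s.
Check: Re = ρVD/μ = 604·0.0389·0.0106/0.000228 = 1092 < 2300, so the laminar assumption holds.
Q = V·A = 0.0389·(π/4·0.0106²) = 3.433e-06 m³/s = 3.43×10^-6 m³/s.

Q ≈ 3.43×10^-6 m³/s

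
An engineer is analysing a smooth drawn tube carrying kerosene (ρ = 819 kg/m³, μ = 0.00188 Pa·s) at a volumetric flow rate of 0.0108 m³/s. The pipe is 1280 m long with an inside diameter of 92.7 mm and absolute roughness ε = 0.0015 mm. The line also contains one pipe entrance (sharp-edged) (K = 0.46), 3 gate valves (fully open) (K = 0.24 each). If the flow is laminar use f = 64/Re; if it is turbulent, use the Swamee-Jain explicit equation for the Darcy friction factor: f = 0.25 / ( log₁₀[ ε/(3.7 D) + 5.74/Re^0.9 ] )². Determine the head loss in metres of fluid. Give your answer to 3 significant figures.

Cross-sectional area A = πD²/4 = π(0.0927)²/4 = 0.006749 m²; mean velocity V = Q/A = 0.0108/0.006749 = 1.6 m/s.
Reynolds number Re = ρVD/μ = 819 · 1.6 · 0.0927 / 0.00188 = 6.462e+04.
Re > 4000 → turbulent. Relative roughness ε/D = 1.5e-06/0.0927 = 1.62e-05. Swamee-Jain: f = 0.25/(log₁₀[1.62e-05/3.7 + 5.74/6.462e+04^0.9])² = 0.25/(log₁₀[4.37e-06 + 0.000269])² = 0.25/(-3.563)² = 0.01969.
Total minor-loss coefficient ΣK = 1·0.46 + 3·0.24 = 1.18.
ΔP = [f·L/D + ΣK]·(ρV²/2) = [0.01969·1280/0.0927 + 1.18]·(819·1.6²/2) = [271.9 + 1.18]·1049 = 2.863e+05 Pa.
Head loss h_f = ΔP/(ρg) = 2.863e+05/(819·9.81) = 35.6 m.

h_f ≈ 35.6 m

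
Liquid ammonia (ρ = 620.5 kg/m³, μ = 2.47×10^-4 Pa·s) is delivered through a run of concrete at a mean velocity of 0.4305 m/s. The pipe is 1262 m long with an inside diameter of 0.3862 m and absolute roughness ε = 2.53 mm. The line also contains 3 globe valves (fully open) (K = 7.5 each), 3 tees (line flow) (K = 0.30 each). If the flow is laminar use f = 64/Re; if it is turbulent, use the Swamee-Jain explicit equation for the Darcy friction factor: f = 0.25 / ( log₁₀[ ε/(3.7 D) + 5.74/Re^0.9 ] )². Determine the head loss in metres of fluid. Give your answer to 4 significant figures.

Reynolds number Re = ρVD/μ = 620.5 · 0.4305 · 0.3862 / 0.000247 = 4.177e+05.
Re > 4000 → turbulent. Relative roughness ε/D = 0.00253/0.3862 = 0.00655. Swamee-Jain: f = 0.25/(log₁₀[0.00655/3.7 + 5.74/4.177e+05^0.9])² = 0.25/(log₁₀[0.00177 + 5.01e-05])² = 0.25/(-2.74)² = 0.03331.
Total minor-loss coefficient ΣK = 3·7.5 + 3·0.3 = 23.4.
ΔP = [f·L/D + ΣK]·(ρV²/2) = [0.03331·1262/0.3862 + 23.4]·(620.5·0.4305²/2) = [108.8 + 23.4]·57.5 = 7603 Pa.
Head loss h_f = ΔP/(ρg) = 7603/(620.5·9.81) = 1.249 m.

h_f ≈ 1.249 m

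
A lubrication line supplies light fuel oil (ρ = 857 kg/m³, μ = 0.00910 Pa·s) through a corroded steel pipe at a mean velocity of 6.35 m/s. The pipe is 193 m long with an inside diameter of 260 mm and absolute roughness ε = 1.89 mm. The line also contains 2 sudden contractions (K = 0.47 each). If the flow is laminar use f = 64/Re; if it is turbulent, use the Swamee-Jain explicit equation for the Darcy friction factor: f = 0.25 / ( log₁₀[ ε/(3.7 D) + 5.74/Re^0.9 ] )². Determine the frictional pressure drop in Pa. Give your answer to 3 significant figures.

Reynolds number Re = ρVD/μ = 857 · 6.35 · 0.26 / 0.0091 = 1.555e+05.
Re > 4000 → turbulent. Relative roughness ε/D = 0.00189/0.26 = 0.00727. Swamee-Jain: f = 0.25/(log₁₀[0.00727/3.7 + 5.74/1.555e+05^0.9])² = 0.25/(log₁₀[0.00196 + 0.000122])² = 0.25/(-2.681)² = 0.03479.
Total minor-loss coefficient ΣK = 2·0.47 = 0.94.
ΔP = [f·L/D + ΣK]·(ρV²/2) = [0.03479·193/0.26 + 0.94]·(857·6.35²/2) = [25.83 + 0.94]·1.728e+04 = 4.625e+05 Pa.

ΔP ≈ 462000 Pa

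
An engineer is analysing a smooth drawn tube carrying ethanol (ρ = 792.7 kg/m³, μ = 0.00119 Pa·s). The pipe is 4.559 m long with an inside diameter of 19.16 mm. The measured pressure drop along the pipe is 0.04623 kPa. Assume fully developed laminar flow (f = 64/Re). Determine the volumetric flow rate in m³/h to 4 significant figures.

Q ≈ 0.1015 m³/h

For laminar flow, f = 64/Re with Re = ρVD/μ, so Darcy-Weisbach reduces to ΔP = 32μLV/D². Solving for V: V = ΔP·D²/(32μL) = 46.23·(0.01916)²/(32·0.00119·4.559) = 0.09776 m/s.
Check: Re = ρVD/μ = 792.7·0.09776·0.01916/0.00119 = 1248 < 2300, so the laminar assumption holds.
Q = V·A = 0.09776·(π/4·0.01916²) = 2.819e-05 m³/s = 0.1015 m³/h.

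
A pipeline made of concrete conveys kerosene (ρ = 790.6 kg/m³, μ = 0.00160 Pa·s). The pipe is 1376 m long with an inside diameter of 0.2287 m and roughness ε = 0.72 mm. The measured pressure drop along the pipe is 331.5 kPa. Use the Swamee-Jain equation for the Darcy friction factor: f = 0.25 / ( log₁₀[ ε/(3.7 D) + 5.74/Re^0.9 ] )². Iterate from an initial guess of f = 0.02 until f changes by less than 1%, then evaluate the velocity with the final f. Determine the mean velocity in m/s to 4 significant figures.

Rearranging Darcy-Weisbach: V = √(2·ΔP·D/(f·L·ρ)). With ε/D = 0.00072/0.2287 = 0.00315, iterate starting from f = 0.02:
  f = 0.02 → V = √(2·3.315e+05·0.2287/(0.02·1376·790.6)) = 2.64 m/s; Re = ρVD/μ = 2.983e+05; f → 0.02711
  f = 0.02711 → V = 2.268 m/s; Re = 2.562e+05; f → 0.02719
Converged (Δf/f < 1%). With the final f = 0.02719: V = √(2·3.315e+05·0.2287/(0.02719·1376·790.6)) = 2.264 m/s.

V ≈ 2.264 m/s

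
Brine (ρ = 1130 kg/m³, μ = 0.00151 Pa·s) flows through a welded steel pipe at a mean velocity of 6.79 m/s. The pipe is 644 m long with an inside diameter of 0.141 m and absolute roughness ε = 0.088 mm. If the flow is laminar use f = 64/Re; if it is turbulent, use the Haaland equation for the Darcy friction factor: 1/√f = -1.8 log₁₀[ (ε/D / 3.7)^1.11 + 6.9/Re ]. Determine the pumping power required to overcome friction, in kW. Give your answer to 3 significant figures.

Reynolds number Re = ρVD/μ = 1130 · 6.79 · 0.141 / 0.00151 = 7.165e+05.
Re > 4000 → turbulent. Relative roughness ε/D = 8.8e-05/0.141 = 0.000624. Haaland: 1/√f = -1.8 log₁₀[(0.000624/3.7)^1.11 + 6.9/7.165e+05] = -1.8 log₁₀[6.49e-05 + 9.63e-06] = 7.43, so f = 0.01811.
Darcy-Weisbach: ΔP = f(L/D)(ρV²/2) = 0.01811·(644/0.141)·(1130·6.79²/2) = 0.01811·4567·2.605e+04 = 2.155e+06 Pa.
Q = V·A = 6.79·0.01561 = 0.106 m³/s.
Pumping power P = QΔP = 0.106·2.155e+06 = 228500 W = 228 kW.

P ≈ 228 kW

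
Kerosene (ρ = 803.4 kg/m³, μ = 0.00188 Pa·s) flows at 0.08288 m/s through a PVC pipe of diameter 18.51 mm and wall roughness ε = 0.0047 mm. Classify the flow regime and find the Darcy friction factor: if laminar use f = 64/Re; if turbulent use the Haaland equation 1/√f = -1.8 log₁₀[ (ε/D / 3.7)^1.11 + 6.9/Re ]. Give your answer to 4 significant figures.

f ≈ 0.09762

Re = ρVD/μ = 803.4·0.08288·0.01851/0.00188 = 655.6.
Re < 2300 → laminar, so f = 64/Re = 0.09762 (roughness is irrelevant in laminar flow).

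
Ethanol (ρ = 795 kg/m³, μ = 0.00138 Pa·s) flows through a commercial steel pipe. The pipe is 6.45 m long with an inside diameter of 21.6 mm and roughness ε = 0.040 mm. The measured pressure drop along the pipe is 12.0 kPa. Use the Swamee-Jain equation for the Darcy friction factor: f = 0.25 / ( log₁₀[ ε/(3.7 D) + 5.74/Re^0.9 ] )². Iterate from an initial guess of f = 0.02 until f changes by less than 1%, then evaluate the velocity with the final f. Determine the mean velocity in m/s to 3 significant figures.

Rearranging Darcy-Weisbach: V = √(2·ΔP·D/(f·L·ρ)). With ε/D = 4e-05/0.0216 = 0.00185, iterate starting from f = 0.02:
  f = 0.02 → V = √(2·1.2e+04·0.0216/(0.02·6.45·795)) = 2.248 m/s; Re = ρVD/μ = 2.798e+04; f → 0.02834
  f = 0.02834 → V = 1.889 m/s; Re = 2.35e+04; f → 0.02908
  f = 0.02908 → V = 1.865 m/s; Re = 2.32e+04; f → 0.02913
Converged (Δf/f < 1%). With the final f = 0.02913: V = √(2·1.2e+04·0.0216/(0.02913·6.45·795)) = 1.863 m/s.

V ≈ 1.86 m/s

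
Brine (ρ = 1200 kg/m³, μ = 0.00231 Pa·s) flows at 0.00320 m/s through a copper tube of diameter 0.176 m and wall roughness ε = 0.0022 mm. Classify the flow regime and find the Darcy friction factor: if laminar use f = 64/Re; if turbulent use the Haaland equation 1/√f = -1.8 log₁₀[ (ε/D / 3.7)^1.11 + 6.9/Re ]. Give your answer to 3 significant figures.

Re = ρVD/μ = 1200·0.0032·0.176/0.00231 = 292.6.
Re < 2300 → laminar, so f = 64/Re = 0.2188 (roughness is irrelevant in laminar flow).

f ≈ 0.219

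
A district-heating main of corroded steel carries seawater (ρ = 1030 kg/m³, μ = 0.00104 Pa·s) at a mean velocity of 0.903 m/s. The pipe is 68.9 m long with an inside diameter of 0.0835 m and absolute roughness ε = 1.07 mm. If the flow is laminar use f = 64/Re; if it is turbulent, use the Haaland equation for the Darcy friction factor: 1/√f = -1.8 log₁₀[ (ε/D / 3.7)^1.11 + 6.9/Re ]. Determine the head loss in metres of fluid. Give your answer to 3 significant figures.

Reynolds number Re = ρVD/μ = 1030 · 0.903 · 0.0835 / 0.00104 = 7.468e+04.
Re > 4000 → turbulent. Relative roughness ε/D = 0.00107/0.0835 = 0.0128. Haaland: 1/√f = -1.8 log₁₀[(0.0128/3.7)^1.11 + 6.9/7.468e+04] = -1.8 log₁₀[0.00186 + 9.24e-05] = 4.878, so f = 0.04202.
Darcy-Weisbach: ΔP = f(L/D)(ρV²/2) = 0.04202·(68.9/0.0835)·(1030·0.903²/2) = 0.04202·825.1·419.9 = 1.456e+04 Pa.
Head loss h_f = ΔP/(ρg) = 1.456e+04/(1030·9.81) = 1.44 m.

h_f ≈ 1.44 m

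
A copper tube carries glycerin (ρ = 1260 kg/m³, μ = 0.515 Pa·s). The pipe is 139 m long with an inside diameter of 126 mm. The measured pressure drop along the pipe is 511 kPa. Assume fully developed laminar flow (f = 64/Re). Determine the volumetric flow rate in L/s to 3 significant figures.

For laminar flow, f = 64/Re with Re = ρVD/μ, so Darcy-Weisbach reduces to ΔP = 32μLV/D². Solving for V: V = ΔP·D²/(32μL) = 5.11e+05·(0.126)²/(32·0.515·139) = 3.542 m/s.
Check: Re = ρVD/μ = 1260·3.542·0.126/0.515 = 1092 < 2300, so the laminar assumption holds.
Q = V·A = 3.542·(π/4·0.126²) = 0.04416 m³/s = 44.2 L/s.

Q ≈ 44.2 L/s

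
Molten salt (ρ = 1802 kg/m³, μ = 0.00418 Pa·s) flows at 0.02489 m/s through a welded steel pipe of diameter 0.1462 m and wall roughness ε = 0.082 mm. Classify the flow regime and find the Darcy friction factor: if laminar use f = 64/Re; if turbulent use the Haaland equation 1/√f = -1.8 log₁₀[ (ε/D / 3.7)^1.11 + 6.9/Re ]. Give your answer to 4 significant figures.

Re = ρVD/μ = 1802·0.02489·0.1462/0.00418 = 1569.
Re < 2300 → laminar, so f = 64/Re = 0.0408 (roughness is irrelevant in laminar flow).

f ≈ 0.04080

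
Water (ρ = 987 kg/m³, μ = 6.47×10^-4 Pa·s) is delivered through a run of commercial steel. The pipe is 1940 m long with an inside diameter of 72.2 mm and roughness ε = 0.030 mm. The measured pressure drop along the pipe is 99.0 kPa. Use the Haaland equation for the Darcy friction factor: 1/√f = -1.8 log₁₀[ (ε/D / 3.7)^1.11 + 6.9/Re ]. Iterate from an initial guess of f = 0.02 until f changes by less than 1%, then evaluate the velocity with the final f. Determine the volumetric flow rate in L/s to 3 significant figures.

Q ≈ 2.44 L/s

Rearranging Darcy-Weisbach: V = √(2·ΔP·D/(f·L·ρ)). With ε/D = 3e-05/0.0722 = 0.000416, iterate starting from f = 0.02:
  f = 0.02 → V = √(2·9.9e+04·0.0722/(0.02·1940·987)) = 0.611 m/s; Re = ρVD/μ = 6.729e+04; f → 0.02091
  f = 0.02091 → V = 0.5976 m/s; Re = 6.582e+04; f → 0.02098
Converged (Δf/f < 1%). With the final f = 0.02098: V = √(2·9.9e+04·0.0722/(0.02098·1940·987)) = 0.5965 m/s.
Q = V·A = 0.5965·(π/4·0.0722²) = 0.002442 m³/s = 2.44 L/s.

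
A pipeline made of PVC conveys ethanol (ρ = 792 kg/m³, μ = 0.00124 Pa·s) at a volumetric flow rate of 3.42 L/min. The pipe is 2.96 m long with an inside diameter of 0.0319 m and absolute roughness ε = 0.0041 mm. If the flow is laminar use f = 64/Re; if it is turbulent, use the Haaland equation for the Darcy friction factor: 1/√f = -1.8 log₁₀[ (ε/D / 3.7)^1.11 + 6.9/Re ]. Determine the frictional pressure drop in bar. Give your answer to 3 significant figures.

ΔP ≈ 8.23×10^-5 bar

Q = 3.42 L/min = 3.42/60000 = 5.7e-05 m³/s.
Cross-sectional area A = πD²/4 = π(0.0319)²/4 = 0.0007992 m²; mean velocity V = Q/A = 5.7e-05/0.0007992 = 0.07132 m/s.
Reynolds number Re = ρVD/μ = 792 · 0.07132 · 0.0319 / 0.00124 = 1453.
Re < 2300 → laminar flow, so f = 64/Re = 64/1453 = 0.04404 (the turbulent correlation is not needed).
Darcy-Weisbach: ΔP = f(L/D)(ρV²/2) = 0.04404·(2.96/0.0319)·(792·0.07132²/2) = 0.04404·92.79·2.014 = 8.232 Pa.
ΔP = 8.232 Pa = 8.23×10^-5 bar.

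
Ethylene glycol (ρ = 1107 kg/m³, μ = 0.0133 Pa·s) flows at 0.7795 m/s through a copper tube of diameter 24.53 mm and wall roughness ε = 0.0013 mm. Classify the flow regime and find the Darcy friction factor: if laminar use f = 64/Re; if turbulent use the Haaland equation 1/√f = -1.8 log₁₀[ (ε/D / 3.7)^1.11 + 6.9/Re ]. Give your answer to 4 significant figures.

f ≈ 0.04021

Re = ρVD/μ = 1107·0.7795·0.02453/0.0133 = 1592.
Re < 2300 → laminar, so f = 64/Re = 0.04021 (roughness is irrelevant in laminar flow).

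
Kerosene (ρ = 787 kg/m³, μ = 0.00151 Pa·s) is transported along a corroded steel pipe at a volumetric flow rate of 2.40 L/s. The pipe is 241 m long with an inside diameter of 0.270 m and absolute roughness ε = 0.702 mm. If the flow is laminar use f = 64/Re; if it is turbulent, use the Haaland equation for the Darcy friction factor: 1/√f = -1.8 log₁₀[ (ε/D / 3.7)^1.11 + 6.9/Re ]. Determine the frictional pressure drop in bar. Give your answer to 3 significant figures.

Q = 2.40 L/s = 2.40/1000 = 0.0024 m³/s.
Cross-sectional area A = πD²/4 = π(0.27)²/4 = 0.05726 m²; mean velocity V = Q/A = 0.0024/0.05726 = 0.04192 m/s.
Reynolds number Re = ρVD/μ = 787 · 0.04192 · 0.27 / 0.00151 = 5899.
Re > 4000 → turbulent. Relative roughness ε/D = 0.000702/0.27 = 0.0026. Haaland: 1/√f = -1.8 log₁₀[(0.0026/3.7)^1.11 + 6.9/5899] = -1.8 log₁₀[0.000316 + 0.00117] = 5.09, so f = 0.03859.
Darcy-Weisbach: ΔP = f(L/D)(ρV²/2) = 0.03859·(241/0.27)·(787·0.04192²/2) = 0.03859·892.6·0.6914 = 23.82 Pa.
ΔP = 23.82 Pa = 2.38×10^-4 bar.

ΔP ≈ 2.38×10^-4 bar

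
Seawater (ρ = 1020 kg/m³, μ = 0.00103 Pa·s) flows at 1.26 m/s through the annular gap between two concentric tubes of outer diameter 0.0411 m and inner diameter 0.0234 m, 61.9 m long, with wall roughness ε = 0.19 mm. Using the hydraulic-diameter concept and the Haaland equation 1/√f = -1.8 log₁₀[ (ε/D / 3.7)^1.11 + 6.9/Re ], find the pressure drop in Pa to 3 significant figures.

ΔP ≈ 117000 Pa

Hydraulic diameter D_h = 4A/P = D_o - D_i = 0.0411 - 0.0234 = 0.0177 m.
Re = ρVD_h/μ = 1020·1.26·0.0177/0.00103 = 2.209e+04.
ε/D_h = 0.00019/0.0177 = 0.0107; Haaland gives 1/√f = -1.8 log₁₀[0.00153+0.000312] = 4.924, so f = 0.04124.
ΔP = f(L/D_h)(ρV²/2) = 0.04124·61.9/0.0177·809.7 = 1.168e+05 Pa.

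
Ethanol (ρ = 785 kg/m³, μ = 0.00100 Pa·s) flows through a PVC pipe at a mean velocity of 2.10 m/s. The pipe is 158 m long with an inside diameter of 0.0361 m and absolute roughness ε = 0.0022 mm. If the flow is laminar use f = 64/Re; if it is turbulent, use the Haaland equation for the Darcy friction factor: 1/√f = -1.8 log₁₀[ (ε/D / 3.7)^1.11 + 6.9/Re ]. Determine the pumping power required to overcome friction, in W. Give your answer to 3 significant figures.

Reynolds number Re = ρVD/μ = 785 · 2.1 · 0.0361 / 0.001 = 5.951e+04.
Re > 4000 → turbulent. Relative roughness ε/D = 2.2e-06/0.0361 = 6.09e-05. Haaland: 1/√f = -1.8 log₁₀[(6.09e-05/3.7)^1.11 + 6.9/5.951e+04] = -1.8 log₁₀[4.9e-06 + 0.000116] = 7.052, so f = 0.02011.
Darcy-Weisbach: ΔP = f(L/D)(ρV²/2) = 0.02011·(158/0.0361)·(785·2.1²/2) = 0.02011·4377·1731 = 1.523e+05 Pa.
Q = V·A = 2.1·0.001024 = 0.002149 m³/s.
Pumping power P = QΔP = 0.002149·1.523e+05 = 327.4 W = 327 W.

P ≈ 327 W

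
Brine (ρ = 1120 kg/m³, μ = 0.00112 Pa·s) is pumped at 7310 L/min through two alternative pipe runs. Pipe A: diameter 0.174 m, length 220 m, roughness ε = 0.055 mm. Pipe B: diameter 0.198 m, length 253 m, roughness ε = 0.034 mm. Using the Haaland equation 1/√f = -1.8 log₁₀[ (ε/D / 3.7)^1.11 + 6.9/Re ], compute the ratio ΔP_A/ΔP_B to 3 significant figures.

Pipe A: V = Q/A = 0.1218/0.02378 = 5.124 m/s; Re = 8.915e+05; ε/D = 0.000316; Haaland → f = 0.01582; ΔP_A = f(L/D)(ρV²/2) = 2.94e+05 Pa.
Pipe B: V = Q/A = 0.1218/0.03079 = 3.957 m/s; Re = 7.834e+05; ε/D = 0.000172; Haaland → f = 0.01449; ΔP_B = f(L/D)(ρV²/2) = 1.624e+05 Pa.
ΔP_A/ΔP_B = 2.94e+05/1.624e+05 = 1.81.

ΔP_A/ΔP_B ≈ 1.81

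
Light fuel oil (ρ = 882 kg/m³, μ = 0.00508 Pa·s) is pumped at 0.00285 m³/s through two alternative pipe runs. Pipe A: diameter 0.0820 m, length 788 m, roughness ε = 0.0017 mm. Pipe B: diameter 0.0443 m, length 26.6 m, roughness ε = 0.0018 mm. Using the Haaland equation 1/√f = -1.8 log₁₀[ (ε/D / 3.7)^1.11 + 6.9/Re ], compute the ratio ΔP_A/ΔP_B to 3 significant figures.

Pipe A: V = Q/A = 0.00285/0.005281 = 0.5397 m/s; Re = 7683; ε/D = 2.07e-05; Haaland → f = 0.03327; ΔP_A = f(L/D)(ρV²/2) = 4.106e+04 Pa.
Pipe B: V = Q/A = 0.00285/0.001541 = 1.849 m/s; Re = 1.422e+04; ε/D = 4.06e-05; Haaland → f = 0.02815; ΔP_B = f(L/D)(ρV²/2) = 2.548e+04 Pa.
ΔP_A/ΔP_B = 4.106e+04/2.548e+04 = 1.61.

ΔP_A/ΔP_B ≈ 1.61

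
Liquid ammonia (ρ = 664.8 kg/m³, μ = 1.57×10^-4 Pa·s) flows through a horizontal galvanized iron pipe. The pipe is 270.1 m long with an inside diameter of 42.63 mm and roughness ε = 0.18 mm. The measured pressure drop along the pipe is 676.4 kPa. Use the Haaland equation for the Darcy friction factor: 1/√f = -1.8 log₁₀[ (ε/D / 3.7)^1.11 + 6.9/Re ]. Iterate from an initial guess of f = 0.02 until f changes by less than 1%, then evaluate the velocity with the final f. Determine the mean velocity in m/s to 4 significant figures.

Rearranging Darcy-Weisbach: V = √(2·ΔP·D/(f·L·ρ)). With ε/D = 0.00018/0.04263 = 0.00422, iterate starting from f = 0.02:
  f = 0.02 → V = √(2·6.764e+05·0.04263/(0.02·270.1·664.8)) = 4.007 m/s; Re = ρVD/μ = 7.234e+05; f → 0.02906
  f = 0.02906 → V = 3.324 m/s; Re = 6.001e+05; f → 0.02909
Converged (Δf/f < 1%). With the final f = 0.02909: V = √(2·6.764e+05·0.04263/(0.02909·270.1·664.8)) = 3.323 m/s.

V ≈ 3.323 m/s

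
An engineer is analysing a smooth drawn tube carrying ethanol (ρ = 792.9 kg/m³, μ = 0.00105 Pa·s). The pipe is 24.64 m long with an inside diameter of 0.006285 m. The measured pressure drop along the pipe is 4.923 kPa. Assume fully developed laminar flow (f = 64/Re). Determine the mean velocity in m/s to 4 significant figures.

For laminar flow, f = 64/Re with Re = ρVD/μ, so Darcy-Weisbach reduces to ΔP = 32μLV/D². Solving for V: V = ΔP·D²/(32μL) = 4923·(0.006285)²/(32·0.00105·24.64) = 0.2349 m/s.
Check: Re = ρVD/μ = 792.9·0.2349·0.006285/0.00105 = 1115 < 2300, so the laminar assumption holds.

V ≈ 0.2349 m/s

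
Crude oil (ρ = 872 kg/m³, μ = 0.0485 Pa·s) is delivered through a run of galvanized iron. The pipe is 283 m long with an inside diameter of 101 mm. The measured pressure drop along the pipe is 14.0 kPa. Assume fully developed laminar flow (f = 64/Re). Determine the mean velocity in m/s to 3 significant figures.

V ≈ 0.325 m/s

For laminar flow, f = 64/Re with Re = ρVD/μ, so Darcy-Weisbach reduces to ΔP = 32μLV/D². Solving for V: V = ΔP·D²/(32μL) = 1.4e+04·(0.101)²/(32·0.0485·283) = 0.3252 m/s.
Check: Re = ρVD/μ = 872·0.3252·0.101/0.0485 = 590.5 < 2300, so the laminar assumption holds.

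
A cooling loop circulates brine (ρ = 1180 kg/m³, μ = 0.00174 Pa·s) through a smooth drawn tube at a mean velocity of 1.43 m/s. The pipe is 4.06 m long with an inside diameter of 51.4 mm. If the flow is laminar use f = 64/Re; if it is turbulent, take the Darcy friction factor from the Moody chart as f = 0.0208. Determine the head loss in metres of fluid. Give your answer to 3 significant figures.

h_f ≈ 0.171 m

Reynolds number Re = ρVD/μ = 1180 · 1.43 · 0.0514 / 0.00174 = 4.985e+04.
Re > 4000 → turbulent; use the Moody-chart value f = 0.0208.
Darcy-Weisbach: ΔP = f(L/D)(ρV²/2) = 0.0208·(4.06/0.0514)·(1180·1.43²/2) = 0.0208·78.99·1206 = 1982 Pa.
Head loss h_f = ΔP/(ρg) = 1982/(1180·9.81) = 0.171 m.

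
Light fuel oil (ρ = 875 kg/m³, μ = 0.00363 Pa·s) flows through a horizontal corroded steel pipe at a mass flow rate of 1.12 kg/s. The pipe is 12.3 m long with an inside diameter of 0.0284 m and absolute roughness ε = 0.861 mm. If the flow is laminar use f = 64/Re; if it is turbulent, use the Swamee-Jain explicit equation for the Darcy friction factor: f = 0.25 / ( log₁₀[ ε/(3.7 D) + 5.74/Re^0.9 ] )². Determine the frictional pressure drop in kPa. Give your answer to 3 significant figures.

ΔP ≈ 46.8 kPa

A = πD²/4 = π(0.0284)²/4 = 0.0006335 m²; mean velocity V = ṁ/(ρA) = 1.12/(875 · 0.0006335) = 2.021 m/s.
Reynolds number Re = ρVD/μ = 875 · 2.021 · 0.0284 / 0.00363 = 1.383e+04.
Re > 4000 → turbulent. Relative roughness ε/D = 0.000861/0.0284 = 0.0303. Swamee-Jain: f = 0.25/(log₁₀[0.0303/3.7 + 5.74/1.383e+04^0.9])² = 0.25/(log₁₀[0.00819 + 0.00108])² = 0.25/(-2.033)² = 0.06049.
Darcy-Weisbach: ΔP = f(L/D)(ρV²/2) = 0.06049·(12.3/0.0284)·(875·2.021²/2) = 0.06049·433.1·1786 = 4.68e+04 Pa.
ΔP = 4.68e+04 Pa = 46.8 kPa.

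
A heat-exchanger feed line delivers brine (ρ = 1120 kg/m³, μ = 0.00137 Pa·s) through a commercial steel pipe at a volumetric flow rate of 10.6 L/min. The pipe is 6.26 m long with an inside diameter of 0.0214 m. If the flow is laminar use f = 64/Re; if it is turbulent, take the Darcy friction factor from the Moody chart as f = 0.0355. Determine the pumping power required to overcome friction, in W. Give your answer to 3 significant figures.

Q = 10.6 L/min = 10.6/60000 = 0.0001767 m³/s.
Cross-sectional area A = πD²/4 = π(0.0214)²/4 = 0.0003597 m²; mean velocity V = Q/A = 0.0001767/0.0003597 = 0.4912 m/s.
Reynolds number Re = ρVD/μ = 1120 · 0.4912 · 0.0214 / 0.00137 = 8593.
Re > 4000 → turbulent; use the Moody-chart value f = 0.0355.
Darcy-Weisbach: ΔP = f(L/D)(ρV²/2) = 0.0355·(6.26/0.0214)·(1120·0.4912²/2) = 0.0355·292.5·135.1 = 1403 Pa.
Pumping power P = QΔP = 0.0001767·1403 = 0.2479 W = 0.248 W.

P ≈ 0.248 W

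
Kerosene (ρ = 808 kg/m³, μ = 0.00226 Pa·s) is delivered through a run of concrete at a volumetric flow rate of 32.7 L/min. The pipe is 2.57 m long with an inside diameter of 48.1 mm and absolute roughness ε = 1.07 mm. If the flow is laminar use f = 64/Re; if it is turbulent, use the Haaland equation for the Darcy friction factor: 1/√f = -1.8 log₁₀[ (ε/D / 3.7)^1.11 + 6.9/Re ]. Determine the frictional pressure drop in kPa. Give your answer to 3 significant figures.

Q = 32.7 L/min = 32.7/60000 = 0.000545 m³/s.
Cross-sectional area A = πD²/4 = π(0.0481)²/4 = 0.001817 m²; mean velocity V = Q/A = 0.000545/0.001817 = 0.2999 m/s.
Reynolds number Re = ρVD/μ = 808 · 0.2999 · 0.0481 / 0.00226 = 5158.
Re > 4000 → turbulent. Relative roughness ε/D = 0.00107/0.0481 = 0.0222. Haaland: 1/√f = -1.8 log₁₀[(0.0222/3.7)^1.11 + 6.9/5158] = -1.8 log₁₀[0.00343 + 0.00134] = 4.18, so f = 0.05724.
Darcy-Weisbach: ΔP = f(L/D)(ρV²/2) = 0.05724·(2.57/0.0481)·(808·0.2999²/2) = 0.05724·53.43·36.34 = 111.1 Pa.
ΔP = 111.1 Pa = 0.111 kPa.

ΔP ≈ 0.111 kPa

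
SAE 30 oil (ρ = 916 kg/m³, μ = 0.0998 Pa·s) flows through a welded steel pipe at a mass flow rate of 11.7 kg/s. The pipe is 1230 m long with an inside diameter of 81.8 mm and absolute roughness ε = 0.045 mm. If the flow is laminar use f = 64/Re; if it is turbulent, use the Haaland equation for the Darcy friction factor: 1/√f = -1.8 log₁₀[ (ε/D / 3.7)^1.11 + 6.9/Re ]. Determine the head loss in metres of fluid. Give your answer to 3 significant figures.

A = πD²/4 = π(0.0818)²/4 = 0.005255 m²; mean velocity V = ṁ/(ρA) = 11.7/(916 · 0.005255) = 2.43 m/s.
Reynolds number Re = ρVD/μ = 916 · 2.43 · 0.0818 / 0.0998 = 1825.
Re < 2300 → laminar flow, so f = 64/Re = 64/1825 = 0.03507 (the turbulent correlation is not needed).
Darcy-Weisbach: ΔP = f(L/D)(ρV²/2) = 0.03507·(1230/0.0818)·(916·2.43²/2) = 0.03507·1.504e+04·2706 = 1.427e+06 Pa.
Head loss h_f = ΔP/(ρg) = 1.427e+06/(916·9.81) = 159 m.

h_f ≈ 159 m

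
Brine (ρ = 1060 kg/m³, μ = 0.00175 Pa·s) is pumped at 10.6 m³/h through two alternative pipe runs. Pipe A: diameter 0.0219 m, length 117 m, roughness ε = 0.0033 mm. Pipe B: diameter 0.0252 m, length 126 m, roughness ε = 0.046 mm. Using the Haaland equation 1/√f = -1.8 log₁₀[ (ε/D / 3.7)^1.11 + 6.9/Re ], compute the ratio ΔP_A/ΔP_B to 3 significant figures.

Pipe A: V = Q/A = 0.002944/0.0003767 = 7.817 m/s; Re = 1.037e+05; ε/D = 0.000151; Haaland → f = 0.01839; ΔP_A = f(L/D)(ρV²/2) = 3.181e+06 Pa.
Pipe B: V = Q/A = 0.002944/0.0004988 = 5.904 m/s; Re = 9.011e+04; ε/D = 0.00183; Haaland → f = 0.02466; ΔP_B = f(L/D)(ρV²/2) = 2.278e+06 Pa.
ΔP_A/ΔP_B = 3.181e+06/2.278e+06 = 1.40.

ΔP_A/ΔP_B ≈ 1.40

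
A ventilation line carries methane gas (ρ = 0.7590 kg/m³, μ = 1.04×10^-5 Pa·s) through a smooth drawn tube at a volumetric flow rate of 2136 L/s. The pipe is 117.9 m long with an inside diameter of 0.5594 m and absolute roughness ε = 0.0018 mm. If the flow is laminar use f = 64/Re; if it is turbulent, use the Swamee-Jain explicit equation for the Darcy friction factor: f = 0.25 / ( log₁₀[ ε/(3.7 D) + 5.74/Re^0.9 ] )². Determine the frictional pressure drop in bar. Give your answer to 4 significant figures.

Q = 2136 L/s = 2136/1000 = 2.136 m³/s.
Cross-sectional area A = πD²/4 = π(0.5594)²/4 = 0.2458 m²; mean velocity V = Q/A = 2.136/0.2458 = 8.691 m/s.
Reynolds number Re = ρVD/μ = 0.759 · 8.691 · 0.5594 / 1.04e-05 = 3.548e+05.
Re > 4000 → turbulent. Relative roughness ε/D = 1.8e-06/0.5594 = 3.22e-06. Swamee-Jain: f = 0.25/(log₁₀[3.22e-06/3.7 + 5.74/3.548e+05^0.9])² = 0.25/(log₁₀[8.7e-07 + 5.81e-05])² = 0.25/(-4.23)² = 0.01397.
Darcy-Weisbach: ΔP = f(L/D)(ρV²/2) = 0.01397·(117.9/0.5594)·(0.759·8.691²/2) = 0.01397·210.8·28.66 = 84.43 Pa.
ΔP = 84.43 Pa = 8.443×10^-4 bar.

ΔP ≈ 8.443×10^-4 bar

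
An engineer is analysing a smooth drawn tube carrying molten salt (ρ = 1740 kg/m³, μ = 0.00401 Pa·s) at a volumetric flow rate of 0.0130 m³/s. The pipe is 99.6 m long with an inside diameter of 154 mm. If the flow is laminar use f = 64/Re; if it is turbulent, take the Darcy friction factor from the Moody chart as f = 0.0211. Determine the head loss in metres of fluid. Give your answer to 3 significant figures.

Cross-sectional area A = πD²/4 = π(0.154)²/4 = 0.01863 m²; mean velocity V = Q/A = 0.013/0.01863 = 0.6979 m/s.
Reynolds number Re = ρVD/μ = 1740 · 0.6979 · 0.154 / 0.00401 = 4.664e+04.
Re > 4000 → turbulent; use the Moody-chart value f = 0.0211.
Darcy-Weisbach: ΔP = f(L/D)(ρV²/2) = 0.0211·(99.6/0.154)·(1740·0.6979²/2) = 0.0211·646.8·423.8 = 5783 Pa.
Head loss h_f = ΔP/(ρg) = 5783/(1740·9.81) = 0.339 m.

h_f ≈ 0.339 m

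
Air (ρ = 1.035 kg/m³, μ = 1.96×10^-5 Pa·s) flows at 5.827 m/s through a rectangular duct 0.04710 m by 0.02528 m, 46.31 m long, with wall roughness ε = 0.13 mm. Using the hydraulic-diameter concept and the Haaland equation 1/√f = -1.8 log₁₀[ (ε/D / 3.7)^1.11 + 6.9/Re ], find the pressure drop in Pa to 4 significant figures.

ΔP ≈ 891.4 Pa

Hydraulic diameter D_h = 4A/P = 4·(0.0471·0.02528)/(2·(0.0471+0.02528)) = 0.004763/0.1448 = 0.0329 m.
Re = ρVD_h/μ = 1.035·5.827·0.0329/1.96e-05 = 1.012e+04.
ε/D_h = 0.00013/0.0329 = 0.00395; Haaland gives 1/√f = -1.8 log₁₀[0.000503+0.000682] = 5.268, so f = 0.03604.
ΔP = f(L/D_h)(ρV²/2) = 0.03604·46.31/0.0329·17.57 = 891.4 Pa.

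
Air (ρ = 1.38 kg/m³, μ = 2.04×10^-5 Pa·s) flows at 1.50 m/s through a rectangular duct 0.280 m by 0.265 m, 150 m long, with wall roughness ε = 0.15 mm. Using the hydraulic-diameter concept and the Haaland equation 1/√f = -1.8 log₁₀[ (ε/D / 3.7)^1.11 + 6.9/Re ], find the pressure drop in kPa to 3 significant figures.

Hydraulic diameter D_h = 4A/P = 4·(0.28·0.265)/(2·(0.28+0.265)) = 0.2968/1.09 = 0.2723 m.
Re = ρVD_h/μ = 1.38·1.5·0.2723/2.04e-05 = 2.763e+04.
ε/D_h = 0.00015/0.2723 = 0.000551; Haaland gives 1/√f = -1.8 log₁₀[5.65e-05+0.00025] = 6.325, so f = 0.025.
ΔP = f(L/D_h)(ρV²/2) = 0.025·150/0.2723·1.552 = 21.38 Pa.
ΔP = 0.0214 kPa.

ΔP ≈ 0.0214 kPa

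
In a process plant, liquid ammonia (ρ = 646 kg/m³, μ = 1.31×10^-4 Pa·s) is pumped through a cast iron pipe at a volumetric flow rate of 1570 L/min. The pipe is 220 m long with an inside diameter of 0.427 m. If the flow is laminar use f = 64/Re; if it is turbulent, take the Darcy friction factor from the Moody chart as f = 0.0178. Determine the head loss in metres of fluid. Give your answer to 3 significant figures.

Q = 1570 L/min = 1570/60000 = 0.02617 m³/s.
Cross-sectional area A = πD²/4 = π(0.427)²/4 = 0.1432 m²; mean velocity V = Q/A = 0.02617/0.1432 = 0.1827 m/s.
Reynolds number Re = ρVD/μ = 646 · 0.1827 · 0.427 / 0.000131 = 3.848e+05.
Re > 4000 → turbulent; use the Moody-chart value f = 0.0178.
Darcy-Weisbach: ΔP = f(L/D)(ρV²/2) = 0.0178·(220/0.427)·(646·0.1827²/2) = 0.0178·515.2·10.78 = 98.91 Pa.
Head loss h_f = ΔP/(ρg) = 98.91/(646·9.81) = 0.0156 m.

h_f ≈ 0.0156 m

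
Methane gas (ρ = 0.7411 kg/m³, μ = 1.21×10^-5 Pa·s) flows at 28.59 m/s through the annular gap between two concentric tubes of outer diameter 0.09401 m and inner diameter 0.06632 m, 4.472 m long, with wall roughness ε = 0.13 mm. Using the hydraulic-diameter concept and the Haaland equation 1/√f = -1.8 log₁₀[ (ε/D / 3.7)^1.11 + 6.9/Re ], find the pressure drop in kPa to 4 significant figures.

Hydraulic diameter D_h = 4A/P = D_o - D_i = 0.09401 - 0.06632 = 0.02769 m.
Re = ρVD_h/μ = 0.7411·28.59·0.02769/1.21e-05 = 4.849e+04.
ε/D_h = 0.00013/0.02769 = 0.00469; Haaland gives 1/√f = -1.8 log₁₀[0.000609+0.000142] = 5.623, so f = 0.03162.
ΔP = f(L/D_h)(ρV²/2) = 0.03162·4.472/0.02769·302.9 = 1547 Pa.
ΔP = 1.547 kPa.

ΔP ≈ 1.547 kPa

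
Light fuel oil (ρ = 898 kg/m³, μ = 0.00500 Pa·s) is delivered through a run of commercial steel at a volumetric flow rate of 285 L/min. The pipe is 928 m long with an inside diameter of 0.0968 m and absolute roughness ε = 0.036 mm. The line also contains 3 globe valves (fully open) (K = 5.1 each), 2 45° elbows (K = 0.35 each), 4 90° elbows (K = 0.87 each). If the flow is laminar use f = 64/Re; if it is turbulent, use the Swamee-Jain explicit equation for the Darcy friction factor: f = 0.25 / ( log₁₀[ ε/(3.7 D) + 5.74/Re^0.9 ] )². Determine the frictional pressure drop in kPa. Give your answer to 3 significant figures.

Q = 285 L/min = 285/60000 = 0.00475 m³/s.
Cross-sectional area A = πD²/4 = π(0.0968)²/4 = 0.007359 m²; mean velocity V = Q/A = 0.00475/0.007359 = 0.6454 m/s.
Reynolds number Re = ρVD/μ = 898 · 0.6454 · 0.0968 / 0.005 = 1.122e+04.
Re > 4000 → turbulent. Relative roughness ε/D = 3.6e-05/0.0968 = 0.000372. Swamee-Jain: f = 0.25/(log₁₀[0.000372/3.7 + 5.74/1.122e+04^0.9])² = 0.25/(log₁₀[0.000101 + 0.0013])² = 0.25/(-2.854)² = 0.0307.
Total minor-loss coefficient ΣK = 3·5.1 + 2·0.35 + 4·0.87 = 19.5.
ΔP = [f·L/D + ΣK]·(ρV²/2) = [0.0307·928/0.0968 + 19.5]·(898·0.6454²/2) = [294.3 + 19.5]·187 = 5.869e+04 Pa.
ΔP = 5.869e+04 Pa = 58.7 kPa.

ΔP ≈ 58.7 kPa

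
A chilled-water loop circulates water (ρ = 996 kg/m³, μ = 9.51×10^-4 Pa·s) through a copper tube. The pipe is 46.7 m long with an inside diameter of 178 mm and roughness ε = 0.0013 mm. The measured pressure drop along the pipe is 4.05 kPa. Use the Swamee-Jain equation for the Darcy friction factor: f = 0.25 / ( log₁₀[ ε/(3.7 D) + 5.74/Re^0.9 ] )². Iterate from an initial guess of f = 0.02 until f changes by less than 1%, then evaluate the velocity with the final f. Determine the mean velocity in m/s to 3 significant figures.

V ≈ 1.45 m/s

Rearranging Darcy-Weisbach: V = √(2·ΔP·D/(f·L·ρ)). With ε/D = 1.3e-06/0.178 = 7.3e-06, iterate starting from f = 0.02:
  f = 0.02 → V = √(2·4050·0.178/(0.02·46.7·996)) = 1.245 m/s; Re = ρVD/μ = 2.321e+05; f → 0.01517
  f = 0.01517 → V = 1.43 m/s; Re = 2.665e+05; f → 0.01478
  f = 0.01478 → V = 1.448 m/s; Re = 2.7e+05; f → 0.01474
Converged (Δf/f < 1%). With the final f = 0.01474: V = √(2·4050·0.178/(0.01474·46.7·996)) = 1.45 m/s.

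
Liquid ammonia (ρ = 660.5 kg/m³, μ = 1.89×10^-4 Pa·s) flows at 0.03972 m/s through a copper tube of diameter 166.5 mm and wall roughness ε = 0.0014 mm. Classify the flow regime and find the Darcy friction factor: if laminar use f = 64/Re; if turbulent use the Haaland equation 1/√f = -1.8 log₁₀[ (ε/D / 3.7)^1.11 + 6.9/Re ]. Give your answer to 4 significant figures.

Re = ρVD/μ = 660.5·0.03972·0.1665/0.000189 = 2.311e+04.
Re > 4000 → turbulent. ε/D = 1.4e-06/0.1665 = 8.41e-06; Haaland: 1/√f = -1.8 log₁₀[5.44e-07 + 0.000299] = 6.344, so f = 0.02485.

f ≈ 0.02485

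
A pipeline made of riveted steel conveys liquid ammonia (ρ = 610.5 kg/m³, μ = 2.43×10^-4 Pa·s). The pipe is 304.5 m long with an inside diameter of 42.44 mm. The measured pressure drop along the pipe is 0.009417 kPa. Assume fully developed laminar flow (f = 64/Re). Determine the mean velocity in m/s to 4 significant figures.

V ≈ 0.007163 m/s

For laminar flow, f = 64/Re with Re = ρVD/μ, so Darcy-Weisbach reduces to ΔP = 32μLV/D². Solving for V: V = ΔP·D²/(32μL) = 9.417·(0.04244)²/(32·0.000243·304.5) = 0.007163 m/s.
Check: Re = ρVD/μ = 610.5·0.007163·0.04244/0.000243 = 763.8 < 2300, so the laminar assumption holds.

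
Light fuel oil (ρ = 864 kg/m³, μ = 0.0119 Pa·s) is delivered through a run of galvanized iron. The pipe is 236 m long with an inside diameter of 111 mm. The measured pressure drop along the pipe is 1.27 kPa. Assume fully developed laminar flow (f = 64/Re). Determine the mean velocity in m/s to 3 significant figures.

For laminar flow, f = 64/Re with Re = ρVD/μ, so Darcy-Weisbach reduces to ΔP = 32μLV/D². Solving for V: V = ΔP·D²/(32μL) = 1270·(0.111)²/(32·0.0119·236) = 0.1741 m/s.
Check: Re = ρVD/μ = 864·0.1741·0.111/0.0119 = 1403 < 2300, so the laminar assumption holds.

V ≈ 0.174 m/s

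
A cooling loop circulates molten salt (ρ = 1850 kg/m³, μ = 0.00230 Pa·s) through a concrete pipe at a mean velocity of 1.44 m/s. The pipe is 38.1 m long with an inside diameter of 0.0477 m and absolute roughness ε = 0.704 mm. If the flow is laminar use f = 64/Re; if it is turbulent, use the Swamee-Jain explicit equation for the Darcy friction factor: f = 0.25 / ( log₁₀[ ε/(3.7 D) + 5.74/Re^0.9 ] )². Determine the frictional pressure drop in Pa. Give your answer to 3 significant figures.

Reynolds number Re = ρVD/μ = 1850 · 1.44 · 0.0477 / 0.0023 = 5.525e+04.
Re > 4000 → turbulent. Relative roughness ε/D = 0.000704/0.0477 = 0.0148. Swamee-Jain: f = 0.25/(log₁₀[0.0148/3.7 + 5.74/5.525e+04^0.9])² = 0.25/(log₁₀[0.00399 + 0.00031])² = 0.25/(-2.367)² = 0.04463.
Darcy-Weisbach: ΔP = f(L/D)(ρV²/2) = 0.04463·(38.1/0.0477)·(1850·1.44²/2) = 0.04463·798.7·1918 = 6.838e+04 Pa.

ΔP ≈ 68400 Pa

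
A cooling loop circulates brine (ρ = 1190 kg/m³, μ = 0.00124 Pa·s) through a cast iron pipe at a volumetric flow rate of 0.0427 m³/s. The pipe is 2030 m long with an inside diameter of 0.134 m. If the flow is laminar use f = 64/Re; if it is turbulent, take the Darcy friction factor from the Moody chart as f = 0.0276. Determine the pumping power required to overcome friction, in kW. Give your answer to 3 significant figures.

Cross-sectional area A = πD²/4 = π(0.134)²/4 = 0.0141 m²; mean velocity V = Q/A = 0.0427/0.0141 = 3.028 m/s.
Reynolds number Re = ρVD/μ = 1190 · 3.028 · 0.134 / 0.00124 = 3.894e+05.
Re > 4000 → turbulent; use the Moody-chart value f = 0.0276.
Darcy-Weisbach: ΔP = f(L/D)(ρV²/2) = 0.0276·(2030/0.134)·(1190·3.028²/2) = 0.0276·1.515e+04·5455 = 2.281e+06 Pa.
Pumping power P = QΔP = 0.0427·2.281e+06 = 97390 W = 97.4 kW.

P ≈ 97.4 kW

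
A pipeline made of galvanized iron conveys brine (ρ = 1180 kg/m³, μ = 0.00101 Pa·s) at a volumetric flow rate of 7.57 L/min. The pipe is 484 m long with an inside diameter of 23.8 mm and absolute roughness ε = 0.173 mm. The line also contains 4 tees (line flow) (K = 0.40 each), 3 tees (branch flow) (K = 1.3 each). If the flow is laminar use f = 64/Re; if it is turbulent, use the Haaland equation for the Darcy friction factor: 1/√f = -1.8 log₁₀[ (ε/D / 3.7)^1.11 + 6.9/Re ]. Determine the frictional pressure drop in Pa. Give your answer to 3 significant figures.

Q = 7.57 L/min = 7.57/60000 = 0.0001262 m³/s.
Cross-sectional area A = πD²/4 = π(0.0238)²/4 = 0.0004449 m²; mean velocity V = Q/A = 0.0001262/0.0004449 = 0.2836 m/s.
Reynolds number Re = ρVD/μ = 1180 · 0.2836 · 0.0238 / 0.00101 = 7886.
Re > 4000 → turbulent. Relative roughness ε/D = 0.000173/0.0238 = 0.00727. Haaland: 1/√f = -1.8 log₁₀[(0.00727/3.7)^1.11 + 6.9/7886] = -1.8 log₁₀[0.00099 + 0.000875] = 4.913, so f = 0.04143.
Total minor-loss coefficient ΣK = 4·0.4 + 3·1.3 = 5.5.
ΔP = [f·L/D + ΣK]·(ρV²/2) = [0.04143·484/0.0238 + 5.5]·(1180·0.2836²/2) = [842.6 + 5.5]·47.45 = 4.024e+04 Pa.

ΔP ≈ 40200 Pa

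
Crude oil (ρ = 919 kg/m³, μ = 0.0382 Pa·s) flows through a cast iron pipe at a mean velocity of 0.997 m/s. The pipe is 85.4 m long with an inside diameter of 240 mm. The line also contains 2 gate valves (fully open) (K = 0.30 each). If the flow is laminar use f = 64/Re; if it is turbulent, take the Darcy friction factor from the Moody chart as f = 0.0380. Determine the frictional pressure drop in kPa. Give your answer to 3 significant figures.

ΔP ≈ 6.45 kPa

Reynolds number Re = ρVD/μ = 919 · 0.997 · 0.24 / 0.0382 = 5757.
Re > 4000 → turbulent; use the Moody-chart value f = 0.0380.
Total minor-loss coefficient ΣK = 2·0.3 = 0.6.
ΔP = [f·L/D + ΣK]·(ρV²/2) = [0.038·85.4/0.24 + 0.6]·(919·0.997²/2) = [13.52 + 0.6]·456.7 = 6450 Pa.
ΔP = 6450 Pa = 6.45 kPa.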